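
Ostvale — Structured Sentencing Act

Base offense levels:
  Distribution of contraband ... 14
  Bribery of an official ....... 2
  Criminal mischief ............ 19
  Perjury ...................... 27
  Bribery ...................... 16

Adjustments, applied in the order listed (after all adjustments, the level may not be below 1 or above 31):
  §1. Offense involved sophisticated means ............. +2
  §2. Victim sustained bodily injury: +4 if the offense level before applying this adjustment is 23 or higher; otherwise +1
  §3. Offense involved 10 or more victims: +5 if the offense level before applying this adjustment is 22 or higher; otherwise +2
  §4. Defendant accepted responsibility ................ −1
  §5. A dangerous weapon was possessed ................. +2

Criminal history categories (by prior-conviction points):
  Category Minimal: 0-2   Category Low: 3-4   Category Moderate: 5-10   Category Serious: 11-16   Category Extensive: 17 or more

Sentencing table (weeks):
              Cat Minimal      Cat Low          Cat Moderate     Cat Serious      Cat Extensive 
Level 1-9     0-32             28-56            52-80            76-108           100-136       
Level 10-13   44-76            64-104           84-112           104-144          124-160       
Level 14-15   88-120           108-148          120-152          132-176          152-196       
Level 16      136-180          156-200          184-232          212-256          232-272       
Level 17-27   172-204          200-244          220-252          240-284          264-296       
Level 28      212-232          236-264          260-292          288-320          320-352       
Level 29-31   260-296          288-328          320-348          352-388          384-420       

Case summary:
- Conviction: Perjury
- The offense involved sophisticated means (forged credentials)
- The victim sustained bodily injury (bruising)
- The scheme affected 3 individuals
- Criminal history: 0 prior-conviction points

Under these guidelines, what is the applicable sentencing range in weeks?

Base offense level for perjury: 27.
§1 applies: 27 + 2 = 29.
§2 applies (level before this adjustment is 29 ≥ 23, so +4): 29 + 4 = 33.
§5 does not apply.
Level 33 exceeds the maximum of 31; capped at 31.
Final offense level: 31.
Criminal history: 0 prior points → Category Minimal (0-2).
Level 31 falls in the 29-31 band.
Grid: Level 29-31 × Category Minimal = 260-296 weeks.

260-296 weeks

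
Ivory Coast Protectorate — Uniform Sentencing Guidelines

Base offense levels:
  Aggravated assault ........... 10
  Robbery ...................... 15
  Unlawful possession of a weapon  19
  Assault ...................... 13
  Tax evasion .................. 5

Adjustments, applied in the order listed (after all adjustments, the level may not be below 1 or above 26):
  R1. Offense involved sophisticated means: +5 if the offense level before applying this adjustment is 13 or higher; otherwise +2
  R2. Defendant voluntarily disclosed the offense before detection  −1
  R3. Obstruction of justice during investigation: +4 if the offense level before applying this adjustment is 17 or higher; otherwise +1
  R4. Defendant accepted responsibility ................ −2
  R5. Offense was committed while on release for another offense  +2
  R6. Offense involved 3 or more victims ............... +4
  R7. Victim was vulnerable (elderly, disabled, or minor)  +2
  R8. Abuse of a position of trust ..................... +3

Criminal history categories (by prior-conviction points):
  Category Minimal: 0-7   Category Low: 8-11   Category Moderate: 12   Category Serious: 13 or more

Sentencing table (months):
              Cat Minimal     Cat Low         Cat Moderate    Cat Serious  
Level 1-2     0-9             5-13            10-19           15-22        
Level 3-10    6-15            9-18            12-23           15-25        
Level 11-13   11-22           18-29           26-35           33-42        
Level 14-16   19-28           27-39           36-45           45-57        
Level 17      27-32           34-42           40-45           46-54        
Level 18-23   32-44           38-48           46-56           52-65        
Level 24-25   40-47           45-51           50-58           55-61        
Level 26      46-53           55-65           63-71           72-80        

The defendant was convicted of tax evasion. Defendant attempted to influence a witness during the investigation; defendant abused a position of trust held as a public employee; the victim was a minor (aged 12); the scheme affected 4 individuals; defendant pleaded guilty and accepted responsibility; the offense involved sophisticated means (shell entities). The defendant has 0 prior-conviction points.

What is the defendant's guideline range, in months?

19-28 months

Base offense level for tax evasion: 5.
R1 applies (level before this adjustment is 5 < 13, so +2): 5 + 2 = 7.
R3 applies (level before this adjustment is 7 < 17, so +1): 7 + 1 = 8.
R4 applies: 8 − 2 = 6.
R5 does not apply.
R6 applies: 6 + 4 = 10.
R7 applies: 10 + 2 = 12.
R8 applies: 12 + 3 = 15.
Final offense level: 15.
Criminal history: 0 prior points → Category Minimal (0-7).
Level 15 falls in the 14-16 band.
Grid: Level 14-16 × Category Minimal = 19-28 months.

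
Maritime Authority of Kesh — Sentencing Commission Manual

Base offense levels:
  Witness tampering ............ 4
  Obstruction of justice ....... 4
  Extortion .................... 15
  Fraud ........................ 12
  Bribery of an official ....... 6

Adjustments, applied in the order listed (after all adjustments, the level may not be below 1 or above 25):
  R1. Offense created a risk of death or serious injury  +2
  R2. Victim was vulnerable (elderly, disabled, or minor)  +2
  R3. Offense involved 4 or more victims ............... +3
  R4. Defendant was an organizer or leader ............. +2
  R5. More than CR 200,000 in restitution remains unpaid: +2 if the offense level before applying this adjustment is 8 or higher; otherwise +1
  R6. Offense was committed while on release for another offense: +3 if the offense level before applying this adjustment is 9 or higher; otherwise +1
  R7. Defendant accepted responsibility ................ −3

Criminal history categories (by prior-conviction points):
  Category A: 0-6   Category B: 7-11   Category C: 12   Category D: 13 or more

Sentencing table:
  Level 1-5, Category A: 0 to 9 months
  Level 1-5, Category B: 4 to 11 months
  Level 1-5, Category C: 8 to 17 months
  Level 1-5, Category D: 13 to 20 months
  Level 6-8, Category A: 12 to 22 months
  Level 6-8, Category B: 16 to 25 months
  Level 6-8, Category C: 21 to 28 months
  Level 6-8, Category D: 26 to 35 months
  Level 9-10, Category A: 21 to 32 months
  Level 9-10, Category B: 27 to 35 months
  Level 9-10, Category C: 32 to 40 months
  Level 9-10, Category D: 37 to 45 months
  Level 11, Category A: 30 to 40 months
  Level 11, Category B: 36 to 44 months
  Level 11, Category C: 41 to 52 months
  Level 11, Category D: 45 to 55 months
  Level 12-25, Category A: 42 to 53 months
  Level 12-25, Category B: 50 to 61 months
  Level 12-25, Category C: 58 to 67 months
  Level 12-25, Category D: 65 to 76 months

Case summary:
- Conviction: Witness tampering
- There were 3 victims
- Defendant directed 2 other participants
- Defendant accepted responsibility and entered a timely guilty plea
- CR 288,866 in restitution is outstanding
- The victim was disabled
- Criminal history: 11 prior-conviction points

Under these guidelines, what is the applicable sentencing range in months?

Base offense level for witness tampering: 4.
R2 applies: 4 + 2 = 6.
R3 does not apply.
R4 applies: 6 + 2 = 8.
R5 applies (level before this adjustment is 8 ≥ 8, so +2): 8 + 2 = 10.
R6 does not apply.
R7 applies: 10 − 3 = 7.
Final offense level: 7.
Criminal history: 11 prior points → Category B (7-11).
Level 7 falls in the 6-8 band.
Grid: Level 6-8 × Category B = 16-25 months.

16-25 months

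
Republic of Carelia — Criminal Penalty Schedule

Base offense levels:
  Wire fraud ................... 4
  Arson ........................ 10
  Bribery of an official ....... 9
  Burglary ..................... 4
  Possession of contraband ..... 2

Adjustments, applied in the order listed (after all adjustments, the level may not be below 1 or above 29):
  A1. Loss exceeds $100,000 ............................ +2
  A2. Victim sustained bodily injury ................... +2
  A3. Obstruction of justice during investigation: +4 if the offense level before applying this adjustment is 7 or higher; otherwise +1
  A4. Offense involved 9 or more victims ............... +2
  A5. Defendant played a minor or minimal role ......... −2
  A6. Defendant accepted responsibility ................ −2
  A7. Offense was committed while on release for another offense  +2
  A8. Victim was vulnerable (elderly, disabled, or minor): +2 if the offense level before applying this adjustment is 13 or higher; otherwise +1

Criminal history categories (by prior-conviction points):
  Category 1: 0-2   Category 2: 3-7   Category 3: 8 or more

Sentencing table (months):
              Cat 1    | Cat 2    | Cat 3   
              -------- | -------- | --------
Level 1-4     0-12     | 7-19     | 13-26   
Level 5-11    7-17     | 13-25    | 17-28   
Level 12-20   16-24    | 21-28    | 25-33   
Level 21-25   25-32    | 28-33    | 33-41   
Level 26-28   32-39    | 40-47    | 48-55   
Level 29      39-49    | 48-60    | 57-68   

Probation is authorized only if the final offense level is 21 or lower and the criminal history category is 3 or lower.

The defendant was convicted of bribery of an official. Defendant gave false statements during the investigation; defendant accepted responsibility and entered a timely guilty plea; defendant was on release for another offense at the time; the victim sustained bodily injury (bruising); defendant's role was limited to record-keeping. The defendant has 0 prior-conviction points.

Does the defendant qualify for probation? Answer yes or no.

Yes

Base offense level for bribery of an official: 9.
A2 applies: 9 + 2 = 11.
A3 applies (level before this adjustment is 11 ≥ 7, so +4): 11 + 4 = 15.
A4 does not apply.
A5 applies: 15 − 2 = 13.
A6 applies: 13 − 2 = 11.
A7 applies: 11 + 2 = 13.
Final offense level: 13.
Criminal history: 0 prior points → Category 1 (0-2).
Level 13 falls in the 12-20 band.
Grid: Level 12-20 × Category 1 = 16-24 months.
Probation check: level 13 ≤ 21 and category 1 ≤ 3 → eligible.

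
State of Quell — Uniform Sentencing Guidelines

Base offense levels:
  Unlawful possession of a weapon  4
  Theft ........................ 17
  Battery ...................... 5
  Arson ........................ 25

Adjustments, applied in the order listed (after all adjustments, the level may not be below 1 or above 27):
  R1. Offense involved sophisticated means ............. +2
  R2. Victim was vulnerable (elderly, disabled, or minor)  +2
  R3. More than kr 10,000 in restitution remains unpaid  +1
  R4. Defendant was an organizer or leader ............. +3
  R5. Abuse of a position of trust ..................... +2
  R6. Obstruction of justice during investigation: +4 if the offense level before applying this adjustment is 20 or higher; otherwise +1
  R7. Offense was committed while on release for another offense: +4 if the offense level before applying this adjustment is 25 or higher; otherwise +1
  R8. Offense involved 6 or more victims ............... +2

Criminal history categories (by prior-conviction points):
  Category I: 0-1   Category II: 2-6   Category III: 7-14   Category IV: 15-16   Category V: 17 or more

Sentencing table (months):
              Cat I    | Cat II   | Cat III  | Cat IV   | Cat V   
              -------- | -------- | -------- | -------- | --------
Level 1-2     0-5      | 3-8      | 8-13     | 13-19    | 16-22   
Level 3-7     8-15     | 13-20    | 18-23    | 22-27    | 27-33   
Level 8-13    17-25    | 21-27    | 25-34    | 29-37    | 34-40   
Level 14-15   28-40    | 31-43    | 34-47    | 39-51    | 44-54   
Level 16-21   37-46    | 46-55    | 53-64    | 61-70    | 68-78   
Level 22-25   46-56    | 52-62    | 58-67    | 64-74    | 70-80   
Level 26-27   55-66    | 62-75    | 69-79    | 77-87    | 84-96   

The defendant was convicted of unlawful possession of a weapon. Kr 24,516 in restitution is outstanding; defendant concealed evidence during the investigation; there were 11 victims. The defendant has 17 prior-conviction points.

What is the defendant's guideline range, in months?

34-40 months

Base offense level for unlawful possession of a weapon: 4.
R2 does not apply.
R3 applies: 4 + 1 = 5.
R6 applies (level before this adjustment is 5 < 20, so +1): 5 + 1 = 6.
R8 applies: 6 + 2 = 8.
Final offense level: 8.
Criminal history: 17 prior points → Category V (17+).
Level 8 falls in the 8-13 band.
Grid: Level 8-13 × Category V = 34-40 months.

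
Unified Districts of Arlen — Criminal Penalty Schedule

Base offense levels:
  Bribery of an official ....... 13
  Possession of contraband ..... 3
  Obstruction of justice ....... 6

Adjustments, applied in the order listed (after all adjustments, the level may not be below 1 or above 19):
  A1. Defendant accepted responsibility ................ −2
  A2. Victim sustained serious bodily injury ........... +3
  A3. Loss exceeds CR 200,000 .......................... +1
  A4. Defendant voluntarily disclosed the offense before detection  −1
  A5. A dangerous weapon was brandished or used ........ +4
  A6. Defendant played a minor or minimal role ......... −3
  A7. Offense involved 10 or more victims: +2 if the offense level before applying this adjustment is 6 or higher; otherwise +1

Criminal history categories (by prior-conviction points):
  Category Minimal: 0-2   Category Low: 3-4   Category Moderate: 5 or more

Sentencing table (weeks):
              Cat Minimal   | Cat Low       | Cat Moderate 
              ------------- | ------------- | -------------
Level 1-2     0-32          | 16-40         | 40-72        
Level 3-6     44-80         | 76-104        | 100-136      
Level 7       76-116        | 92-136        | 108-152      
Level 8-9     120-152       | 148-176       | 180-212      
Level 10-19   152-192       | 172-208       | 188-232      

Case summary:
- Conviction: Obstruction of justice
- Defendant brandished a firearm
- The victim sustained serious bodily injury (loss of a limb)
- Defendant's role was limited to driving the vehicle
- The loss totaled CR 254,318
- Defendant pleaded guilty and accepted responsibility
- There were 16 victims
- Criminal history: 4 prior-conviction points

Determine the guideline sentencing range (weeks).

172-208 weeks

Base offense level for obstruction of justice: 6.
A1 applies: 6 − 2 = 4.
A2 applies: 4 + 3 = 7.
A3 applies: 7 + 1 = 8.
A4 does not apply.
A5 applies: 8 + 4 = 12.
A6 applies: 12 − 3 = 9.
A7 applies (level before this adjustment is 9 ≥ 6, so +2): 9 + 2 = 11.
Final offense level: 11.
Criminal history: 4 prior points → Category Low (3-4).
Level 11 falls in the 10-19 band.
Grid: Level 10-19 × Category Low = 172-208 weeks.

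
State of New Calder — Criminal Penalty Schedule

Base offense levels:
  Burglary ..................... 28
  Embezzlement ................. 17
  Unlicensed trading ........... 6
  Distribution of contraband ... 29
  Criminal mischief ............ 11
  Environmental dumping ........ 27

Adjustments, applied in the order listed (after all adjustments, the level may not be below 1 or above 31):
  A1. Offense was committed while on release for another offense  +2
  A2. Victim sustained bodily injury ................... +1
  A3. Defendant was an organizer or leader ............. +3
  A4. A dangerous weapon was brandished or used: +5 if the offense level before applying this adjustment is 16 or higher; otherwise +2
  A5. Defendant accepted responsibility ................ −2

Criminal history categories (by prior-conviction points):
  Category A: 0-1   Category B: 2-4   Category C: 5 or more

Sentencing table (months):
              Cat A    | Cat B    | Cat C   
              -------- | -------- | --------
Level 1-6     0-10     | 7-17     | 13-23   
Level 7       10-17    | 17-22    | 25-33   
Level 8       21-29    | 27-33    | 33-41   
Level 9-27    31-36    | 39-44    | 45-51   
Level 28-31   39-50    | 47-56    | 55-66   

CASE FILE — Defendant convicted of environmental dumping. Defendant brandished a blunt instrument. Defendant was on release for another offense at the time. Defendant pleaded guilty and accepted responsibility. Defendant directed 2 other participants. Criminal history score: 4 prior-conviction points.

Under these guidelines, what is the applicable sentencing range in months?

47-56 months

Base offense level for environmental dumping: 27.
A1 applies: 27 + 2 = 29.
A2 does not apply.
A3 applies: 29 + 3 = 32.
A4 applies (level before this adjustment is 32 ≥ 16, so +5): 32 + 5 = 37.
A5 applies: 37 − 2 = 35.
Level 35 exceeds the maximum of 31; capped at 31.
Final offense level: 31.
Criminal history: 4 prior points → Category B (2-4).
Level 31 falls in the 28-31 band.
Grid: Level 28-31 × Category B = 47-56 months.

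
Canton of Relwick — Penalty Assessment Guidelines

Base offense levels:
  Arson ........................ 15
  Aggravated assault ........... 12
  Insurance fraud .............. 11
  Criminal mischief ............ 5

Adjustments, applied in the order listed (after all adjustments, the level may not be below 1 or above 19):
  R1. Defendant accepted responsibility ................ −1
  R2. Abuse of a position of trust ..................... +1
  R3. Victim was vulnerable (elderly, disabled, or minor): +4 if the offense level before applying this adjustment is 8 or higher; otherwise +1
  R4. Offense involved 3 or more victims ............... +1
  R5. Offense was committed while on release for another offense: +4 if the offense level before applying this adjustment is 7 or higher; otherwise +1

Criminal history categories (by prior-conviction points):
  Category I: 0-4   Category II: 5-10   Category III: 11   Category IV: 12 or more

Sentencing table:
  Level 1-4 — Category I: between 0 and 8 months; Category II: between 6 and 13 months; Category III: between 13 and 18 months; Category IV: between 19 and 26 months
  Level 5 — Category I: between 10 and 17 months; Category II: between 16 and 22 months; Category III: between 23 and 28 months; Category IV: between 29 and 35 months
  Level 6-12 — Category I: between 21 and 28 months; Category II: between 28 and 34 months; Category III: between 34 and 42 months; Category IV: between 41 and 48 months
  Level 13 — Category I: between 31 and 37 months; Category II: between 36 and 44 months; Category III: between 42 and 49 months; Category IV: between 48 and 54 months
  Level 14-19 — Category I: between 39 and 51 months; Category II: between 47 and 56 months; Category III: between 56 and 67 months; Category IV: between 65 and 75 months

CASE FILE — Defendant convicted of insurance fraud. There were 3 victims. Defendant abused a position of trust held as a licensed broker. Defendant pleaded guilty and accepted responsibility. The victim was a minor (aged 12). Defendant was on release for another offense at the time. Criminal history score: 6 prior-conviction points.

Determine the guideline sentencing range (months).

Base offense level for insurance fraud: 11.
R1 applies: 11 − 1 = 10.
R2 applies: 10 + 1 = 11.
R3 applies (level before this adjustment is 11 ≥ 8, so +4): 11 + 4 = 15.
R4 applies: 15 + 1 = 16.
R5 applies (level before this adjustment is 16 ≥ 7, so +4): 16 + 4 = 20.
Level 20 exceeds the maximum of 19; capped at 19.
Final offense level: 19.
Criminal history: 6 prior points → Category II (5-10).
Level 19 falls in the 14-19 band.
Grid: Level 14-19 × Category II = 47-56 months.

47-56 months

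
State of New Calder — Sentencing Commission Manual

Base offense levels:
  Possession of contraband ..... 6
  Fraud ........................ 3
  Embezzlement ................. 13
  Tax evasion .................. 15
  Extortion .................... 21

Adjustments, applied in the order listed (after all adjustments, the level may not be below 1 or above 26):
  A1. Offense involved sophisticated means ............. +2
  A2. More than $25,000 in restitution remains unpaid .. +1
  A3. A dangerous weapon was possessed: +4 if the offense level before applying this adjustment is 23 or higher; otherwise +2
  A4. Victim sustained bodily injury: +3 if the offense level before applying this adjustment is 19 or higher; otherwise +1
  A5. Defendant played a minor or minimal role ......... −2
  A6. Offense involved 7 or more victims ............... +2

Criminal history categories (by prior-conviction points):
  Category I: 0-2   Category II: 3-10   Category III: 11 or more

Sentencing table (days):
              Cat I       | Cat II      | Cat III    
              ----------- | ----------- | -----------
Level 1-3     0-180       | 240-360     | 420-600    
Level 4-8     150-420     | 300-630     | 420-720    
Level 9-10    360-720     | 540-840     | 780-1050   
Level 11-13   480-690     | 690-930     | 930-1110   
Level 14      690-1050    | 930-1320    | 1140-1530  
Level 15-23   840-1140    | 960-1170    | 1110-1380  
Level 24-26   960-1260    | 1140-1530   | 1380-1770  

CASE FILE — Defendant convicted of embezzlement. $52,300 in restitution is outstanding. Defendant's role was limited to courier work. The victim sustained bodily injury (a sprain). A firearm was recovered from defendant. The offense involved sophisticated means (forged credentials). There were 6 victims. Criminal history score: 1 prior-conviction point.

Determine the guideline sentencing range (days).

Base offense level for embezzlement: 13.
A1 applies: 13 + 2 = 15.
A2 applies: 15 + 1 = 16.
A3 applies (level before this adjustment is 16 < 23, so +2): 16 + 2 = 18.
A4 applies (level before this adjustment is 18 < 19, so +1): 18 + 1 = 19.
A5 applies: 19 − 2 = 17.
Final offense level: 17.
Criminal history: 1 prior point → Category I (0-2).
Level 17 falls in the 15-23 band.
Grid: Level 15-23 × Category I = 840-1140 days.

840-1140 days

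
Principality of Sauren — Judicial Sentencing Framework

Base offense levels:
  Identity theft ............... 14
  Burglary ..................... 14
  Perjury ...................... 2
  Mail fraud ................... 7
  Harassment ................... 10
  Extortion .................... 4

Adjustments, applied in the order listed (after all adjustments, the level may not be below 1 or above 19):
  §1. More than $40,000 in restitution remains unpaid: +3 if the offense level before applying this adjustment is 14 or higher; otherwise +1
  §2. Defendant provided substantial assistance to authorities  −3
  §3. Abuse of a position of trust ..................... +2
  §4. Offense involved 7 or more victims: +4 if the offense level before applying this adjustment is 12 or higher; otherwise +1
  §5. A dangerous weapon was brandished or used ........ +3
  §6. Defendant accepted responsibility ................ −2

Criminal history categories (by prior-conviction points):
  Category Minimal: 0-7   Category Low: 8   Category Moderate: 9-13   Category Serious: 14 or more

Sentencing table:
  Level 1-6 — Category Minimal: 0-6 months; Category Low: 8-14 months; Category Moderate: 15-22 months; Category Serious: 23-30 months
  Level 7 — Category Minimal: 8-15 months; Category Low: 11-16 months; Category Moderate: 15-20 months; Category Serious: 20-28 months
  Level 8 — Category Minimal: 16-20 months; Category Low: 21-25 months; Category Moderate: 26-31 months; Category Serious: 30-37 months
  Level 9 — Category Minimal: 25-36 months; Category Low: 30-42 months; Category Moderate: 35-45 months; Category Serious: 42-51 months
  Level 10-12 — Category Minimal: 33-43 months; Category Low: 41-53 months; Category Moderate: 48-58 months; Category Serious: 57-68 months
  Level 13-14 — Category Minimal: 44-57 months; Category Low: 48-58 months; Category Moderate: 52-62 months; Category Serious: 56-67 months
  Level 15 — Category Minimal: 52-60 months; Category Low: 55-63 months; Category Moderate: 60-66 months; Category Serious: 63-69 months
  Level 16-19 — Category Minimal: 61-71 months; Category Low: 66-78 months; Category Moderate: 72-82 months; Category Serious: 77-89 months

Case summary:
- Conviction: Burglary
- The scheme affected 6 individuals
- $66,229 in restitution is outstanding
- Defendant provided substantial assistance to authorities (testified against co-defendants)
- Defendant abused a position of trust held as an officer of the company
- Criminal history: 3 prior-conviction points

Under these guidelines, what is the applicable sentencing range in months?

61-71 months

Base offense level for burglary: 14.
§1 applies (level before this adjustment is 14 ≥ 14, so +3): 14 + 3 = 17.
§2 applies: 17 − 3 = 14.
§3 applies: 14 + 2 = 16.
§4 does not apply.
§6 does not apply.
Final offense level: 16.
Criminal history: 3 prior points → Category Minimal (0-7).
Level 16 falls in the 16-19 band.
Grid: Level 16-19 × Category Minimal = 61-71 months.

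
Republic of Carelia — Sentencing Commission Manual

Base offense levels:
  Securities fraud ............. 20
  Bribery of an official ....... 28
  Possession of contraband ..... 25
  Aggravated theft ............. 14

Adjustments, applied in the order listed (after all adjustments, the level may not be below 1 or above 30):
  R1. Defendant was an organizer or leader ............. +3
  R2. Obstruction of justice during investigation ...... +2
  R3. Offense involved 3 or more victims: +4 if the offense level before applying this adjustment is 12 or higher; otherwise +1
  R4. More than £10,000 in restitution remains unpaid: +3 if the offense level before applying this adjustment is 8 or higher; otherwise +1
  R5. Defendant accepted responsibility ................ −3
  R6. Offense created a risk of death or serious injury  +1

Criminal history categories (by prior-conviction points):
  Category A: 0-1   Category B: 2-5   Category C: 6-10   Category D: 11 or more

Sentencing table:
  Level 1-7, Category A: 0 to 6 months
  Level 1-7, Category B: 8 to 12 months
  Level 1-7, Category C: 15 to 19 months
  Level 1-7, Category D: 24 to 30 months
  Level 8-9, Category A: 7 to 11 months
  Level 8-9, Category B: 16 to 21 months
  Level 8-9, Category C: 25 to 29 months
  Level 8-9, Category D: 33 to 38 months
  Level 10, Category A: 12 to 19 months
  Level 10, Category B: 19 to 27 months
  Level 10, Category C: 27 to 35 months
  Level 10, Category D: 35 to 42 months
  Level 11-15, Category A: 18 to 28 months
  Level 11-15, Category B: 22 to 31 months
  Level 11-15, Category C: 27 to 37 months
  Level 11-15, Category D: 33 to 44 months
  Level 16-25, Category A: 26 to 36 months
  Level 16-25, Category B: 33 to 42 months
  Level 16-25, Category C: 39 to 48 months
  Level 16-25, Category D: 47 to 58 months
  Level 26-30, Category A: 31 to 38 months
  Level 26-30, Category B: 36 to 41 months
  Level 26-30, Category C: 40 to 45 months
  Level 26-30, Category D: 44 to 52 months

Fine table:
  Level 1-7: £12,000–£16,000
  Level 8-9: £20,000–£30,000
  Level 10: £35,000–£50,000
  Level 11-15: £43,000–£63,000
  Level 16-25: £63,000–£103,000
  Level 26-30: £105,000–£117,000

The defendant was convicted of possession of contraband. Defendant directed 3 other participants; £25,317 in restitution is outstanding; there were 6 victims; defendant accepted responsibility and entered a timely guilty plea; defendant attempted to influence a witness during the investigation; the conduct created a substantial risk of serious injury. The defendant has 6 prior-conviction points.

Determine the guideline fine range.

£105,000–£117,000

Base offense level for possession of contraband: 25.
R1 applies: 25 + 3 = 28.
R2 applies: 28 + 2 = 30.
R3 applies (level before this adjustment is 30 ≥ 12, so +4): 30 + 4 = 34.
R4 applies (level before this adjustment is 34 ≥ 8, so +3): 34 + 3 = 37.
R5 applies: 37 − 3 = 34.
R6 applies: 34 + 1 = 35.
Level 35 exceeds the maximum of 30; capped at 30.
Final offense level: 30.
Level 30 falls in the 26-30 band.
Fine table: Level 26-30 → £105,000–£117,000.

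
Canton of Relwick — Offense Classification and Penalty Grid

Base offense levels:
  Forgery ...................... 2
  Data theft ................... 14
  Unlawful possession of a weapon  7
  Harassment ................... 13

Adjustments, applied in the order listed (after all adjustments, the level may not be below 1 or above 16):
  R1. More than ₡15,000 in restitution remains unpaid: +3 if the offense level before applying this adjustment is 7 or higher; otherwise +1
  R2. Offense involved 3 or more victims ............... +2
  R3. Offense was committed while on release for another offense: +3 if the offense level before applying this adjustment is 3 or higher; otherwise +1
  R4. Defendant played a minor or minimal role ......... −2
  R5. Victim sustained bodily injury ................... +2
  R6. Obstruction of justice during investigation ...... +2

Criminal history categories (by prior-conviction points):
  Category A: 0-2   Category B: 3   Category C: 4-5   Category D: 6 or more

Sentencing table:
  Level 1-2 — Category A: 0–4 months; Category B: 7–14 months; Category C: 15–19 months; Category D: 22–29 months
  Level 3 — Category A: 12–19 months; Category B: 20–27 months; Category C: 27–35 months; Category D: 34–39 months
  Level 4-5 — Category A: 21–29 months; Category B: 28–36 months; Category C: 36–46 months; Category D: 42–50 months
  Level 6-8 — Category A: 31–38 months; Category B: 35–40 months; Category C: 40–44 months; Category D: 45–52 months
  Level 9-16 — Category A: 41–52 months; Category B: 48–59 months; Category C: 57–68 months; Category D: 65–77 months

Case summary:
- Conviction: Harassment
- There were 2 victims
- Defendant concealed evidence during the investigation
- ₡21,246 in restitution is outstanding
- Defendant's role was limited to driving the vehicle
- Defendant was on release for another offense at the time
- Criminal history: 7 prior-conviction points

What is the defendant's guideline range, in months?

Base offense level for harassment: 13.
R1 applies (level before this adjustment is 13 ≥ 7, so +3): 13 + 3 = 16.
R2 does not apply.
R3 applies (level before this adjustment is 16 ≥ 3, so +3): 16 + 3 = 19.
R4 applies: 19 − 2 = 17.
R6 applies: 17 + 2 = 19.
Level 19 exceeds the maximum of 16; capped at 16.
Final offense level: 16.
Criminal history: 7 prior points → Category D (6+).
Level 16 falls in the 9-16 band.
Grid: Level 9-16 × Category D = 65-77 months.

65-77 months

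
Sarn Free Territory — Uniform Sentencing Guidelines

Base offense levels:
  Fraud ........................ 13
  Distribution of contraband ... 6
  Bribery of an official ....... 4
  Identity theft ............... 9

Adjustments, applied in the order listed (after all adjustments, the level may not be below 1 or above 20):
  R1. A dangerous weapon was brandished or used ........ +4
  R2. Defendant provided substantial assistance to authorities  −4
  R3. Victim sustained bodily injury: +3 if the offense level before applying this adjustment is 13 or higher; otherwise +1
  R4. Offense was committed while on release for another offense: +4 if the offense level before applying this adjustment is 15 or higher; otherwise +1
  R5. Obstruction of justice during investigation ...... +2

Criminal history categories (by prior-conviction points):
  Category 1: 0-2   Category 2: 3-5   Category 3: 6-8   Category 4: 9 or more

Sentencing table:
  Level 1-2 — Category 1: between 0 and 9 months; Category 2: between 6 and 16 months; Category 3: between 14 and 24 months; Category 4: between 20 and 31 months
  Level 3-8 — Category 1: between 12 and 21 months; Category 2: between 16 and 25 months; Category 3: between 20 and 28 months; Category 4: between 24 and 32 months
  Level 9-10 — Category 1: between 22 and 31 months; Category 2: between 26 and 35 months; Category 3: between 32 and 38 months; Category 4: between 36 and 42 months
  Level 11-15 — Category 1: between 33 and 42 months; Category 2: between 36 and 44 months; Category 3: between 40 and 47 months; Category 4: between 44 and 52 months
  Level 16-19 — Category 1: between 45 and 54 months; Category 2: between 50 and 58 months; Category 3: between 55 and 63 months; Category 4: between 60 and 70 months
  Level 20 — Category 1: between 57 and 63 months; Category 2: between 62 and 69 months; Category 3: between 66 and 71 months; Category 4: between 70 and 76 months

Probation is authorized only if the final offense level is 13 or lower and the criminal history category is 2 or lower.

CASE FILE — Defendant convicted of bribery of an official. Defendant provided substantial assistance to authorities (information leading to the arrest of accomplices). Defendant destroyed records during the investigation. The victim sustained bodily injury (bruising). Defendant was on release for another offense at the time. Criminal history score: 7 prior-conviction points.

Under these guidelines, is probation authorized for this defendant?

Base offense level for bribery of an official: 4.
R2 applies: 4 − 4 = 0.
R3 applies (level before this adjustment is 0 < 13, so +1): 0 + 1 = 1.
R4 applies (level before this adjustment is 1 < 15, so +1): 1 + 1 = 2.
R5 applies: 2 + 2 = 4.
Final offense level: 4.
Criminal history: 7 prior points → Category 3 (6-8).
Level 4 falls in the 3-8 band.
Grid: Level 3-8 × Category 3 = 20-28 months.
Probation check: level 4 ≤ 13 and category 3 > 2 → not eligible.

No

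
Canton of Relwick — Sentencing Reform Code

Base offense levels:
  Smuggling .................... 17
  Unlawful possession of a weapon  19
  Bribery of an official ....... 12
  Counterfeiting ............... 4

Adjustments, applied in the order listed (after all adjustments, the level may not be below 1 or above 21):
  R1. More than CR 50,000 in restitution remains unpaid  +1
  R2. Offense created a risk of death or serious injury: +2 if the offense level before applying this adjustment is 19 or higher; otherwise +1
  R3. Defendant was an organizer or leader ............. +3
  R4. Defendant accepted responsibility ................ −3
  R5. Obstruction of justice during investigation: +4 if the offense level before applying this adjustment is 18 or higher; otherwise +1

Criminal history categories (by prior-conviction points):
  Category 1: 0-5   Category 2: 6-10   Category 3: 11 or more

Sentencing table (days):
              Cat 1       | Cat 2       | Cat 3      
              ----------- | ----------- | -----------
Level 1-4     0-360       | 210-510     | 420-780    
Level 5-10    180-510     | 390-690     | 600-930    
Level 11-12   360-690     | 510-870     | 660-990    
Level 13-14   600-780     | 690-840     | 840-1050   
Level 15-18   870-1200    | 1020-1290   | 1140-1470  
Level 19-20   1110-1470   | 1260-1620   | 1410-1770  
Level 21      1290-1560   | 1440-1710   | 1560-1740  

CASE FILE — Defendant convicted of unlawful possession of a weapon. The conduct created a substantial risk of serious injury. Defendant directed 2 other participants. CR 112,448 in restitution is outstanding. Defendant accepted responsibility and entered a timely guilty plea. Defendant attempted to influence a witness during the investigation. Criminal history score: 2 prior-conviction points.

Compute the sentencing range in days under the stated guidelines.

Base offense level for unlawful possession of a weapon: 19.
R1 applies: 19 + 1 = 20.
R2 applies (level before this adjustment is 20 ≥ 19, so +2): 20 + 2 = 22.
R3 applies: 22 + 3 = 25.
R4 applies: 25 − 3 = 22.
R5 applies (level before this adjustment is 22 ≥ 18, so +4): 22 + 4 = 26.
Level 26 exceeds the maximum of 21; capped at 21.
Final offense level: 21.
Criminal history: 2 prior points → Category 1 (0-5).
Level 21 falls in the 21 band.
Grid: Level 21 × Category 1 = 1290-1560 days.

1290-1560 days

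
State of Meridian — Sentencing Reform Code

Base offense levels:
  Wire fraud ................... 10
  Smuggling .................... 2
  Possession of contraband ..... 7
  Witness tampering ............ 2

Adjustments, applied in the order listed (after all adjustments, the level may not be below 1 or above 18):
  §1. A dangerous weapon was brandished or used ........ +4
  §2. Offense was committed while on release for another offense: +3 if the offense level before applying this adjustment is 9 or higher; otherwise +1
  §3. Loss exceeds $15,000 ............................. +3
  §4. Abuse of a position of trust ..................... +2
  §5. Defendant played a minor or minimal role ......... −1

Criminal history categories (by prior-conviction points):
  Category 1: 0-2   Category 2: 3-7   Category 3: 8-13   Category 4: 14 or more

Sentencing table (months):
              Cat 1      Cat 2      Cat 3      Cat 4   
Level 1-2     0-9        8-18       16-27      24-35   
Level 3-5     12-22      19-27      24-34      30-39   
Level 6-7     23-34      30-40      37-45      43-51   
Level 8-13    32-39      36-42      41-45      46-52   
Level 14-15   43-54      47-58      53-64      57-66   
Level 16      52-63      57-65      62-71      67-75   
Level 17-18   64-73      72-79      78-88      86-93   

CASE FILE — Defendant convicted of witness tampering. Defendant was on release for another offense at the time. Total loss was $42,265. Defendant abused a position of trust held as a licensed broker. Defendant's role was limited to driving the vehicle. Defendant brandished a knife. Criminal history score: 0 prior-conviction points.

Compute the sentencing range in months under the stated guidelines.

32-39 months

Base offense level for witness tampering: 2.
§1 applies: 2 + 4 = 6.
§2 applies (level before this adjustment is 6 < 9, so +1): 6 + 1 = 7.
§3 applies: 7 + 3 = 10.
§4 applies: 10 + 2 = 12.
§5 applies: 12 − 1 = 11.
Final offense level: 11.
Criminal history: 0 prior points → Category 1 (0-2).
Level 11 falls in the 8-13 band.
Grid: Level 8-13 × Category 1 = 32-39 months.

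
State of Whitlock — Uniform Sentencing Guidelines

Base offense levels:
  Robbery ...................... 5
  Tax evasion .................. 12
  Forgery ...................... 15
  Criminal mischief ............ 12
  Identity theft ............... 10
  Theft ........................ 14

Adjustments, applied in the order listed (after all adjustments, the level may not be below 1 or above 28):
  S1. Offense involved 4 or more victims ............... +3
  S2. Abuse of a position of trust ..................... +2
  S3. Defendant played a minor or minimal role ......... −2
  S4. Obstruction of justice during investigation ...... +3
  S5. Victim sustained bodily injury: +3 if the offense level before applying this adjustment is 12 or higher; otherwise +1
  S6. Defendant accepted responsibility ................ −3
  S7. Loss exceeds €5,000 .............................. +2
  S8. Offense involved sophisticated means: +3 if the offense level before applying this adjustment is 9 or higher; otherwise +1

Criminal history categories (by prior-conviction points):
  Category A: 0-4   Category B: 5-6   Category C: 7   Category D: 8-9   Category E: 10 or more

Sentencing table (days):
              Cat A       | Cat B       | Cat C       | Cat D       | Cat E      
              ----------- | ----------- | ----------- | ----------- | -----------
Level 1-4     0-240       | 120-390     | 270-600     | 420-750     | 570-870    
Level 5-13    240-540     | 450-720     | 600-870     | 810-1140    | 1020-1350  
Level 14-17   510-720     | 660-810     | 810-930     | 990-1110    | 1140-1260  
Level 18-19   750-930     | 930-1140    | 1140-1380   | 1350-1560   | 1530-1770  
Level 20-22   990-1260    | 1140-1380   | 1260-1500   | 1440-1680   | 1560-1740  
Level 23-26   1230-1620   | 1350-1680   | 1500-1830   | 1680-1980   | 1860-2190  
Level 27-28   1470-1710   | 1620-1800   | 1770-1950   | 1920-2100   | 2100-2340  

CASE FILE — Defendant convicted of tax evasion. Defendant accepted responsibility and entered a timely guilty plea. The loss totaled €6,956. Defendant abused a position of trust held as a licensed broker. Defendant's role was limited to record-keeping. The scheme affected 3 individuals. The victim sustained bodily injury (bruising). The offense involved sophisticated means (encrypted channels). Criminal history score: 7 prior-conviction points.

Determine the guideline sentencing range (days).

810-930 days

Base offense level for tax evasion: 12.
S2 applies: 12 + 2 = 14.
S3 applies: 14 − 2 = 12.
S4 does not apply.
S5 applies (level before this adjustment is 12 ≥ 12, so +3): 12 + 3 = 15.
S6 applies: 15 − 3 = 12.
S7 applies: 12 + 2 = 14.
S8 applies (level before this adjustment is 14 ≥ 9, so +3): 14 + 3 = 17.
Final offense level: 17.
Criminal history: 7 prior points → Category C (7).
Level 17 falls in the 14-17 band.
Grid: Level 14-17 × Category C = 810-930 days.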